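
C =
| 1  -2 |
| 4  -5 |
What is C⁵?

[[241, -242], [484, -485]]

tr C = -4 and det C = 3, so the characteristic polynomial is λ² − (-4)λ + (3) with roots -3 and -1.
Eigenvectors give P = [[1, -1], [2, -1]] with P⁻¹ = [[-1, 1], [-2, 1]], and C = P·diag(-3, -1)·P⁻¹.
Then C⁵ = P·diag(-243, -1)·P⁻¹ = [[-243, 1], [-486, 1]] · [[-1, 1], [-2, 1]] = [[241, -242], [484, -485]].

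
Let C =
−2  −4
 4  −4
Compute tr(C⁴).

C² = [[−12, 24], [−24, 0]]
C³ = [[120, −48], [48, 96]]
C⁴ = [[−432, −288], [288, −576]]

−1008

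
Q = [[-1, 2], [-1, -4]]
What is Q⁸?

tr Q = -5 and det Q = 6, so the characteristic polynomial is λ² − (-5)λ + (6) with roots -2 and -3.
Eigenvectors give P = [[-2, -1], [1, 1]] with P⁻¹ = [[-1, -1], [1, 2]], and Q = P·diag(-2, -3)·P⁻¹.
Then Q⁸ = P·diag(256, 6561)·P⁻¹ = [[-512, -6561], [256, 6561]] · [[-1, -1], [1, 2]] = [[-6049, -12610], [6305, 12866]].

[[-6049, -12610], [6305, 12866]]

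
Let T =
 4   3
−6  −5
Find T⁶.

tr T = −1 and det T = −2, so the characteristic polynomial is λ² − (−1)λ + (−2) with roots 1 and −2.
Eigenvectors give P = [[1, −1], [−1, 2]] with P⁻¹ = [[2, 1], [1, 1]], and T = P·diag(1, −2)·P⁻¹.
Then T⁶ = P·diag(1, 64)·P⁻¹ = [[1, −64], [−1, 128]] · [[2, 1], [1, 1]] = [[−62, −63], [126, 127]].

[[−62, −63], [126, 127]]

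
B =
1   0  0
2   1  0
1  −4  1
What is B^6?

B = I + N where N = [[0, 0, 0], [2, 0, 0], [1, −4, 0]] is strictly lower-triangular, so N^3 = 0.
(I + N)^6 = I + 6·N + 15·N^2 = [[1, 0, 0], [12, 1, 0], [−114, −24, 1]].

[[1, 0, 0], [12, 1, 0], [−114, −24, 1]]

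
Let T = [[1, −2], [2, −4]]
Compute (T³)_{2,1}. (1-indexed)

18

T² = [[−3, 6], [−6, 12]]
T³ = [[9, −18], [18, −36]]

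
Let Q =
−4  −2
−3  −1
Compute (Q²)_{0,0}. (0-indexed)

22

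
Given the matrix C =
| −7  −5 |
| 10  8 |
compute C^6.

tr C = 1 and det C = −6, so the characteristic polynomial is λ² − (1)λ + (−6) with roots −2 and 3.
Eigenvectors give P = [[1, 1], [−1, −2]] with P⁻¹ = [[2, 1], [−1, −1]], and C = P·diag(−2, 3)·P⁻¹.
Then C^6 = P·diag(64, 729)·P⁻¹ = [[64, 729], [−64, −1458]] · [[2, 1], [−1, −1]] = [[−601, −665], [1330, 1394]].

[[−601, −665], [1330, 1394]]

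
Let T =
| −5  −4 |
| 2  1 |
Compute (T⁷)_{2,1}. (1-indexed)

tr T = −4 and det T = 3, so the characteristic polynomial is λ² − (−4)λ + (3) with roots −3 and −1.
Eigenvectors give P = [[2, −1], [−1, 1]] with P⁻¹ = [[1, 1], [1, 2]], and T = P·diag(−3, −1)·P⁻¹.
Then T⁷ = P·diag(−2187, −1)·P⁻¹ = [[−4374, 1], [2187, −1]] · [[1, 1], [1, 2]] = [[−4373, −4372], [2186, 2185]].

2186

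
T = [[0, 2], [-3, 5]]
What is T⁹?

[[-37830, 38342], [-57513, 58025]]

tr T = 5 and det T = 6, so the characteristic polynomial is λ² − (5)λ + (6) with roots 3 and 2.
Eigenvectors give P = [[-2, 1], [-3, 1]] with P⁻¹ = [[1, -1], [3, -2]], and T = P·diag(3, 2)·P⁻¹.
Then T⁹ = P·diag(19683, 512)·P⁻¹ = [[-39366, 512], [-59049, 512]] · [[1, -1], [3, -2]] = [[-37830, 38342], [-57513, 58025]].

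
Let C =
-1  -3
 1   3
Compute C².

[[-2, -6], [2, 6]]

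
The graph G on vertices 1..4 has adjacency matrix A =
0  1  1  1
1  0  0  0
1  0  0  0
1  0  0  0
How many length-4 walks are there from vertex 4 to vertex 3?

The number of length-4 walks from vertex 4 to vertex 3 is entry (4,3) of A^4, where A is the adjacency matrix.
A^2 = [[3, 0, 0, 0], [0, 1, 1, 1], [0, 1, 1, 1], [0, 1, 1, 1]]
A^3 = [[0, 3, 3, 3], [3, 0, 0, 0], [3, 0, 0, 0], [3, 0, 0, 0]]
A^4 = [[9, 0, 0, 0], [0, 3, 3, 3], [0, 3, 3, 3], [0, 3, 3, 3]]

3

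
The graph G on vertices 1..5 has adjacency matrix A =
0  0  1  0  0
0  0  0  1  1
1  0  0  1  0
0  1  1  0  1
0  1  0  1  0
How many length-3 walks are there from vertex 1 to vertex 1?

0

The number of length-3 walks from vertex 1 to vertex 1 is entry (1,1) of A^3, where A is the adjacency matrix.
A^2 = [[1, 0, 0, 1, 0], [0, 2, 1, 1, 1], [0, 1, 2, 0, 1], [1, 1, 0, 3, 1], [0, 1, 1, 1, 2]]
A^3 = [[0, 1, 2, 0, 1], [1, 2, 1, 4, 3], [2, 1, 0, 4, 1], [0, 4, 4, 2, 4], [1, 3, 1, 4, 2]]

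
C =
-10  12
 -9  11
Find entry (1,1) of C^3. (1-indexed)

tr C = 1 and det C = -2, so the characteristic polynomial is λ² − (1)λ + (-2) with roots 2 and -1.
Eigenvectors give P = [[-1, -4], [-1, -3]] with P⁻¹ = [[3, -4], [-1, 1]], and C = P·diag(2, -1)·P⁻¹.
Then C^3 = P·diag(8, -1)·P⁻¹ = [[-8, 4], [-8, 3]] · [[3, -4], [-1, 1]] = [[-28, 36], [-27, 35]].

-28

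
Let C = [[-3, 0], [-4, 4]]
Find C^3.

[[-27, 0], [-52, 64]]

C^2 = [[9, 0], [-4, 16]]
C^3 = [[-27, 0], [-52, 64]]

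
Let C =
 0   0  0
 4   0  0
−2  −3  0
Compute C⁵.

C is strictly triangular, hence nilpotent: C³ = 0, so C⁵ = 0.

[[0, 0, 0], [0, 0, 0], [0, 0, 0]]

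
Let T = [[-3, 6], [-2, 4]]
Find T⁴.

[[-3, 6], [-2, 4]]

T² = T (a projection; rank 1, trace 1), so T⁴ = T.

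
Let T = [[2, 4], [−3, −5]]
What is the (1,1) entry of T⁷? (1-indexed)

tr T = −3 and det T = 2, so the characteristic polynomial is λ² − (−3)λ + (2) with roots −2 and −1.
Eigenvectors give P = [[−1, −4], [1, 3]] with P⁻¹ = [[3, 4], [−1, −1]], and T = P·diag(−2, −1)·P⁻¹.
Then T⁷ = P·diag(−128, −1)·P⁻¹ = [[128, 4], [−128, −3]] · [[3, 4], [−1, −1]] = [[380, 508], [−381, −509]].

380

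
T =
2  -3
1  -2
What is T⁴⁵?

T² = I (check: tr T = 0 and det T = -1), so T⁴⁵ = T since 45 is odd.

[[2, -3], [1, -2]]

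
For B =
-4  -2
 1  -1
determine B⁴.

[[146, 130], [-65, -49]]

tr B = -5 and det B = 6, so the characteristic polynomial is λ² − (-5)λ + (6) with roots -2 and -3.
Eigenvectors give P = [[1, -2], [-1, 1]] with P⁻¹ = [[-1, -2], [-1, -1]], and B = P·diag(-2, -3)·P⁻¹.
Then B⁴ = P·diag(16, 81)·P⁻¹ = [[16, -162], [-16, 81]] · [[-1, -2], [-1, -1]] = [[146, 130], [-65, -49]].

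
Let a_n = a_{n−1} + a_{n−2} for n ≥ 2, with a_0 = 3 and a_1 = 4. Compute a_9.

With companion matrix C = [[1, 1], [1, 0]], [a_n, a_{n−1}]ᵀ = C·[a_{n−1}, a_{n−2}]ᵀ, so [a_9, a_8]ᵀ = C⁸·[a_1, a_0]ᵀ.
C⁸ = [[34, 21], [21, 13]], giving [a_9, a_8]ᵀ = [[199], [123]].

199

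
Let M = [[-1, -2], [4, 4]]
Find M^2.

[[-7, -6], [12, 8]]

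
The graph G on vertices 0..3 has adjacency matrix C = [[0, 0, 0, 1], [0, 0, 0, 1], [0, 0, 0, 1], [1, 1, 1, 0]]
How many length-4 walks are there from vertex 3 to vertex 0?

The number of length-4 walks from vertex 3 to vertex 0 is entry (3,0) of C^4, where C is the adjacency matrix.
C^2 = [[1, 1, 1, 0], [1, 1, 1, 0], [1, 1, 1, 0], [0, 0, 0, 3]]
C^3 = [[0, 0, 0, 3], [0, 0, 0, 3], [0, 0, 0, 3], [3, 3, 3, 0]]
C^4 = [[3, 3, 3, 0], [3, 3, 3, 0], [3, 3, 3, 0], [0, 0, 0, 9]]

0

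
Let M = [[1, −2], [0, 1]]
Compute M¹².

M = I + N where N = [[0, −2], [0, 0]] is strictly upper-triangular, so N² = 0.
(I + N)¹² = I + 12·N = [[1, −24], [0, 1]].

[[1, −24], [0, 1]]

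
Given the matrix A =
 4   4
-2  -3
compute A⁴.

[[56, 36], [-18, -7]]

A² = [[8, 4], [-2, 1]]
A³ = [[24, 20], [-10, -11]]
A⁴ = [[56, 36], [-18, -7]]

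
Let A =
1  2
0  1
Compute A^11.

[[1, 22], [0, 1]]

A = I + N where N = [[0, 2], [0, 0]] is strictly upper-triangular, so N^2 = 0.
(I + N)^11 = I + 11·N = [[1, 22], [0, 1]].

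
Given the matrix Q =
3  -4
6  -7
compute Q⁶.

[[-1455, 1456], [-2184, 2185]]

tr Q = -4 and det Q = 3, so the characteristic polynomial is λ² − (-4)λ + (3) with roots -1 and -3.
Eigenvectors give P = [[1, -2], [1, -3]] with P⁻¹ = [[3, -2], [1, -1]], and Q = P·diag(-1, -3)·P⁻¹.
Then Q⁶ = P·diag(1, 729)·P⁻¹ = [[1, -1458], [1, -2187]] · [[3, -2], [1, -1]] = [[-1455, 1456], [-2184, 2185]].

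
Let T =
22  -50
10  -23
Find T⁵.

[[1132, -2750], [550, -1343]]

tr T = -1 and det T = -6, so the characteristic polynomial is λ² − (-1)λ + (-6) with roots 2 and -3.
Eigenvectors give P = [[5, 2], [2, 1]] with P⁻¹ = [[1, -2], [-2, 5]], and T = P·diag(2, -3)·P⁻¹.
Then T⁵ = P·diag(32, -243)·P⁻¹ = [[160, -486], [64, -243]] · [[1, -2], [-2, 5]] = [[1132, -2750], [550, -1343]].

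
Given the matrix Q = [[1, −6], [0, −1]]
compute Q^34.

[[1, 0], [0, 1]]

Q² = I (check: tr Q = 0 and det Q = −1), so Q^34 = I since 34 is even.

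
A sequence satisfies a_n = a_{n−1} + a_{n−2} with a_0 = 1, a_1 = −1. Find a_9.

−13

With companion matrix A = [[1, 1], [1, 0]], [a_n, a_{n−1}]ᵀ = A·[a_{n−1}, a_{n−2}]ᵀ, so [a_9, a_8]ᵀ = A^8·[a_1, a_0]ᵀ.
A^8 = [[34, 21], [21, 13]], giving [a_9, a_8]ᵀ = [[−13], [−8]].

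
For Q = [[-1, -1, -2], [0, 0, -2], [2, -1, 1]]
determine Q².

[[-3, 3, 2], [-4, 2, -2], [0, -3, -1]]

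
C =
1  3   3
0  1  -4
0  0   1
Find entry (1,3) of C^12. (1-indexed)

C = I + N where N = [[0, 3, 3], [0, 0, -4], [0, 0, 0]] is strictly upper-triangular, so N^3 = 0.
(I + N)^12 = I + 12·N + 66·N^2 = [[1, 36, -756], [0, 1, -48], [0, 0, 1]].

-756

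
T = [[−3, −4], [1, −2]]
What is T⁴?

T² = [[5, 20], [−5, 0]]
T³ = [[5, −60], [15, 20]]
T⁴ = [[−75, 100], [−25, −100]]

[[−75, 100], [−25, −100]]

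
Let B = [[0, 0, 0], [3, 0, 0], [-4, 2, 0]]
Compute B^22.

[[0, 0, 0], [0, 0, 0], [0, 0, 0]]

B is strictly triangular, hence nilpotent: B^3 = 0, so B^22 = 0.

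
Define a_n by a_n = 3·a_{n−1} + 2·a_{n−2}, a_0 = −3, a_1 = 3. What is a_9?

With companion matrix M = [[3, 2], [1, 0]], [a_n, a_{n−1}]ᵀ = M·[a_{n−1}, a_{n−2}]ᵀ, so [a_9, a_8]ᵀ = M^8·[a_1, a_0]ᵀ.
M^8 = [[22363, 12558], [6279, 3526]], giving [a_9, a_8]ᵀ = [[29415], [8259]].

29415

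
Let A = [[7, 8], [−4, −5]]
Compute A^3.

[[55, 56], [−28, −29]]

tr A = 2 and det A = −3, so the characteristic polynomial is λ² − (2)λ + (−3) with roots −1 and 3.
Eigenvectors give P = [[−1, 2], [1, −1]] with P⁻¹ = [[1, 2], [1, 1]], and A = P·diag(−1, 3)·P⁻¹.
Then A^3 = P·diag(−1, 27)·P⁻¹ = [[1, 54], [−1, −27]] · [[1, 2], [1, 1]] = [[55, 56], [−28, −29]].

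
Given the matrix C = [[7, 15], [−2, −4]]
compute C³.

[[43, 105], [−14, −34]]

tr C = 3 and det C = 2, so the characteristic polynomial is λ² − (3)λ + (2) with roots 1 and 2.
Eigenvectors give P = [[−5, −3], [2, 1]] with P⁻¹ = [[1, 3], [−2, −5]], and C = P·diag(1, 2)·P⁻¹.
Then C³ = P·diag(1, 8)·P⁻¹ = [[−5, −24], [2, 8]] · [[1, 3], [−2, −5]] = [[43, 105], [−14, −34]].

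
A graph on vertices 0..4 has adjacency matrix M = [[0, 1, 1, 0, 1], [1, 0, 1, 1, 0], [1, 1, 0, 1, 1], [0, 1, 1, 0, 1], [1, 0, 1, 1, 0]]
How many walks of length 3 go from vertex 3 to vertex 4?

8

The number of length-3 walks from vertex 3 to vertex 4 is entry (3,4) of M^3, where M is the adjacency matrix.
M^2 = [[3, 1, 2, 3, 1], [1, 3, 2, 1, 3], [2, 2, 4, 2, 2], [3, 1, 2, 3, 1], [1, 3, 2, 1, 3]]
M^3 = [[4, 8, 8, 4, 8], [8, 4, 8, 8, 4], [8, 8, 8, 8, 8], [4, 8, 8, 4, 8], [8, 4, 8, 8, 4]]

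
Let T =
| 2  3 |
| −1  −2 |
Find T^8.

T² = I (check: tr T = 0 and det T = −1), so T^8 = I since 8 is even.

[[1, 0], [0, 1]]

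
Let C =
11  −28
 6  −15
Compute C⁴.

[[−479, 1120], [−240, 561]]

tr C = −4 and det C = 3, so the characteristic polynomial is λ² − (−4)λ + (3) with roots −3 and −1.
Eigenvectors give P = [[2, −7], [1, −3]] with P⁻¹ = [[−3, 7], [−1, 2]], and C = P·diag(−3, −1)·P⁻¹.
Then C⁴ = P·diag(81, 1)·P⁻¹ = [[162, −7], [81, −3]] · [[−3, 7], [−1, 2]] = [[−479, 1120], [−240, 561]].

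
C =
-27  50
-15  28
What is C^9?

tr C = 1 and det C = -6, so the characteristic polynomial is λ² − (1)λ + (-6) with roots -2 and 3.
Eigenvectors give P = [[2, 5], [1, 3]] with P⁻¹ = [[3, -5], [-1, 2]], and C = P·diag(-2, 3)·P⁻¹.
Then C^9 = P·diag(-512, 19683)·P⁻¹ = [[-1024, 98415], [-512, 59049]] · [[3, -5], [-1, 2]] = [[-101487, 201950], [-60585, 120658]].

[[-101487, 201950], [-60585, 120658]]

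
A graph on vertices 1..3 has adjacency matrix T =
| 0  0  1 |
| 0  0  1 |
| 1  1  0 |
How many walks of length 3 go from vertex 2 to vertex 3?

2

The number of length-3 walks from vertex 2 to vertex 3 is entry (2,3) of T³, where T is the adjacency matrix.
T² = [[1, 1, 0], [1, 1, 0], [0, 0, 2]]
T³ = [[0, 0, 2], [0, 0, 2], [2, 2, 0]]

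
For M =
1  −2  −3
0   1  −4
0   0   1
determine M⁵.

[[1, −10, 65], [0, 1, −20], [0, 0, 1]]

M = I + N where N = [[0, −2, −3], [0, 0, −4], [0, 0, 0]] is strictly upper-triangular, so N³ = 0.
(I + N)⁵ = I + 5·N + 10·N² = [[1, −10, 65], [0, 1, −20], [0, 0, 1]].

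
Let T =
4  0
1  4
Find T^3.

T^2 = [[16, 0], [8, 16]]
T^3 = [[64, 0], [48, 64]]

[[64, 0], [48, 64]]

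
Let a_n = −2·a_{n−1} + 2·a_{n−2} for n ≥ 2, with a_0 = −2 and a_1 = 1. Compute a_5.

With companion matrix M = [[−2, 2], [1, 0]], [a_n, a_{n−1}]ᵀ = M·[a_{n−1}, a_{n−2}]ᵀ, so [a_5, a_4]ᵀ = M⁴·[a_1, a_0]ᵀ.
M⁴ = [[44, −32], [−16, 12]], giving [a_5, a_4]ᵀ = [[108], [−40]].

108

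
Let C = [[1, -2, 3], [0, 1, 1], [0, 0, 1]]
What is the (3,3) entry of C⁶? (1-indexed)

C = I + N where N = [[0, -2, 3], [0, 0, 1], [0, 0, 0]] is strictly upper-triangular, so N³ = 0.
(I + N)⁶ = I + 6·N + 15·N² = [[1, -12, -12], [0, 1, 6], [0, 0, 1]].

1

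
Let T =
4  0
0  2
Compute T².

[[16, 0], [0, 4]]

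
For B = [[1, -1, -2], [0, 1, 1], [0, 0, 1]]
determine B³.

B = I + N where N = [[0, -1, -2], [0, 0, 1], [0, 0, 0]] is strictly upper-triangular, so N³ = 0.
(I + N)³ = I + 3·N + 3·N² = [[1, -3, -9], [0, 1, 3], [0, 0, 1]].

[[1, -3, -9], [0, 1, 3], [0, 0, 1]]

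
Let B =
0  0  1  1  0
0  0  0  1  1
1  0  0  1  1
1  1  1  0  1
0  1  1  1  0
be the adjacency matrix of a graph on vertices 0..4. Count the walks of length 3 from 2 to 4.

7

The number of length-3 walks from vertex 2 to vertex 4 is entry (2,4) of B³, where B is the adjacency matrix.
B² = [[2, 1, 1, 1, 2], [1, 2, 2, 1, 1], [1, 2, 3, 2, 1], [1, 1, 2, 4, 2], [2, 1, 1, 2, 3]]
B³ = [[2, 3, 5, 6, 3], [3, 2, 3, 6, 5], [5, 3, 4, 7, 7], [6, 6, 7, 6, 7], [3, 5, 7, 7, 4]]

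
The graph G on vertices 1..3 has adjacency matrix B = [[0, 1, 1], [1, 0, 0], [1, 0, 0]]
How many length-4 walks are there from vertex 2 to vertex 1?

0

The number of length-4 walks from vertex 2 to vertex 1 is entry (2,1) of B^4, where B is the adjacency matrix.
B^2 = [[2, 0, 0], [0, 1, 1], [0, 1, 1]]
B^3 = [[0, 2, 2], [2, 0, 0], [2, 0, 0]]
B^4 = [[4, 0, 0], [0, 2, 2], [0, 2, 2]]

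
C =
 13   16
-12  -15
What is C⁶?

[[-2183, -2912], [2184, 2913]]

tr C = -2 and det C = -3, so the characteristic polynomial is λ² − (-2)λ + (-3) with roots 1 and -3.
Eigenvectors give P = [[-4, -1], [3, 1]] with P⁻¹ = [[-1, -1], [3, 4]], and C = P·diag(1, -3)·P⁻¹.
Then C⁶ = P·diag(1, 729)·P⁻¹ = [[-4, -729], [3, 729]] · [[-1, -1], [3, 4]] = [[-2183, -2912], [2184, 2913]].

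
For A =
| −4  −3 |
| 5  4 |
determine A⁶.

A² = I (check: tr A = 0 and det A = −1), so A⁶ = I since 6 is even.

[[1, 0], [0, 1]]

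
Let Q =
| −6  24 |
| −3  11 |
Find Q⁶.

tr Q = 5 and det Q = 6, so the characteristic polynomial is λ² − (5)λ + (6) with roots 2 and 3.
Eigenvectors give P = [[3, −8], [1, −3]] with P⁻¹ = [[3, −8], [1, −3]], and Q = P·diag(2, 3)·P⁻¹.
Then Q⁶ = P·diag(64, 729)·P⁻¹ = [[192, −5832], [64, −2187]] · [[3, −8], [1, −3]] = [[−5256, 15960], [−1995, 6049]].

[[−5256, 15960], [−1995, 6049]]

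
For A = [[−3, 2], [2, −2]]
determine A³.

[[−59, 46], [46, −36]]

A² = [[13, −10], [−10, 8]]
A³ = [[−59, 46], [46, −36]]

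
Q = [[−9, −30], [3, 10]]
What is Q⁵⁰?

Q² = Q (a projection; rank 1, trace 1), so Q⁵⁰ = Q.

[[−9, −30], [3, 10]]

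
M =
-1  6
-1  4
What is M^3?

tr M = 3 and det M = 2, so the characteristic polynomial is λ² − (3)λ + (2) with roots 1 and 2.
Eigenvectors give P = [[3, 2], [1, 1]] with P⁻¹ = [[1, -2], [-1, 3]], and M = P·diag(1, 2)·P⁻¹.
Then M^3 = P·diag(1, 8)·P⁻¹ = [[3, 16], [1, 8]] · [[1, -2], [-1, 3]] = [[-13, 42], [-7, 22]].

[[-13, 42], [-7, 22]]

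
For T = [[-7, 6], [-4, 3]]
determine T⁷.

tr T = -4 and det T = 3, so the characteristic polynomial is λ² − (-4)λ + (3) with roots -1 and -3.
Eigenvectors give P = [[1, 3], [1, 2]] with P⁻¹ = [[-2, 3], [1, -1]], and T = P·diag(-1, -3)·P⁻¹.
Then T⁷ = P·diag(-1, -2187)·P⁻¹ = [[-1, -6561], [-1, -4374]] · [[-2, 3], [1, -1]] = [[-6559, 6558], [-4372, 4371]].

[[-6559, 6558], [-4372, 4371]]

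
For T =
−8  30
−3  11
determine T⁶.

[[−566, 1890], [−189, 631]]

tr T = 3 and det T = 2, so the characteristic polynomial is λ² − (3)λ + (2) with roots 2 and 1.
Eigenvectors give P = [[3, 10], [1, 3]] with P⁻¹ = [[−3, 10], [1, −3]], and T = P·diag(2, 1)·P⁻¹.
Then T⁶ = P·diag(64, 1)·P⁻¹ = [[192, 10], [64, 3]] · [[−3, 10], [1, −3]] = [[−566, 1890], [−189, 631]].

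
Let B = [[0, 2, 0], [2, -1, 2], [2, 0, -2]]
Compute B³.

B² = [[4, -2, 4], [2, 5, -6], [-4, 4, 4]]
B³ = [[4, 10, -12], [-2, -1, 22], [16, -12, 0]]

[[4, 10, -12], [-2, -1, 22], [16, -12, 0]]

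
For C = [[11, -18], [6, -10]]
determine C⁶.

tr C = 1 and det C = -2, so the characteristic polynomial is λ² − (1)λ + (-2) with roots 2 and -1.
Eigenvectors give P = [[2, -3], [1, -2]] with P⁻¹ = [[2, -3], [1, -2]], and C = P·diag(2, -1)·P⁻¹.
Then C⁶ = P·diag(64, 1)·P⁻¹ = [[128, -3], [64, -2]] · [[2, -3], [1, -2]] = [[253, -378], [126, -188]].

[[253, -378], [126, -188]]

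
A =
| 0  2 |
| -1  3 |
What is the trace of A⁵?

33

tr A = 3 and det A = 2, so the characteristic polynomial is λ² − (3)λ + (2) with roots 1 and 2.
Eigenvectors give P = [[2, -1], [1, -1]] with P⁻¹ = [[1, -1], [1, -2]], and A = P·diag(1, 2)·P⁻¹.
Then A⁵ = P·diag(1, 32)·P⁻¹ = [[2, -32], [1, -32]] · [[1, -1], [1, -2]] = [[-30, 62], [-31, 63]].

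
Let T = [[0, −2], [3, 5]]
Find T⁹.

tr T = 5 and det T = 6, so the characteristic polynomial is λ² − (5)λ + (6) with roots 2 and 3.
Eigenvectors give P = [[−1, −2], [1, 3]] with P⁻¹ = [[−3, −2], [1, 1]], and T = P·diag(2, 3)·P⁻¹.
Then T⁹ = P·diag(512, 19683)·P⁻¹ = [[−512, −39366], [512, 59049]] · [[−3, −2], [1, 1]] = [[−37830, −38342], [57513, 58025]].

[[−37830, −38342], [57513, 58025]]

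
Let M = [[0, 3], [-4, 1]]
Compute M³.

M² = [[-12, 3], [-4, -11]]
M³ = [[-12, -33], [44, -23]]

[[-12, -33], [44, -23]]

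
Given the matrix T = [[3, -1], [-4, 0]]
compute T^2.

[[13, -3], [-12, 4]]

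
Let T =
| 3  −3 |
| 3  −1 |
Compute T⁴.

[[−36, 48], [−48, 28]]

T² = [[0, −6], [6, −8]]
T³ = [[−18, 6], [−6, −10]]
T⁴ = [[−36, 48], [−48, 28]]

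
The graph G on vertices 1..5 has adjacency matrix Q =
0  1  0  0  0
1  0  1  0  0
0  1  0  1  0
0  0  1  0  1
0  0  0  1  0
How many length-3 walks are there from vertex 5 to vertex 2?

The number of length-3 walks from vertex 5 to vertex 2 is entry (5,2) of Q³, where Q is the adjacency matrix.
Q² = [[1, 0, 1, 0, 0], [0, 2, 0, 1, 0], [1, 0, 2, 0, 1], [0, 1, 0, 2, 0], [0, 0, 1, 0, 1]]
Q³ = [[0, 2, 0, 1, 0], [2, 0, 3, 0, 1], [0, 3, 0, 3, 0], [1, 0, 3, 0, 2], [0, 1, 0, 2, 0]]

1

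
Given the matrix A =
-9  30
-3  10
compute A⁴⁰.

[[-9, 30], [-3, 10]]

A² = A (a projection; rank 1, trace 1), so A⁴⁰ = A.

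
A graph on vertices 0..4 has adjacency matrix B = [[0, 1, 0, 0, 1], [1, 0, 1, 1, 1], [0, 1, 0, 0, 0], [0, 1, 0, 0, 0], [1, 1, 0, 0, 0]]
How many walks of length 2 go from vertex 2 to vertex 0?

The number of length-2 walks from vertex 2 to vertex 0 is entry (2,0) of B^2, where B is the adjacency matrix.
B^2 = [[2, 1, 1, 1, 1], [1, 4, 0, 0, 1], [1, 0, 1, 1, 1], [1, 0, 1, 1, 1], [1, 1, 1, 1, 2]]

1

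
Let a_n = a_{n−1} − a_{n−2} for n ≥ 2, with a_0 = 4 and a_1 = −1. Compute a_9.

−4

With companion matrix M = [[1, −1], [1, 0]], [a_n, a_{n−1}]ᵀ = M·[a_{n−1}, a_{n−2}]ᵀ, so [a_9, a_8]ᵀ = M⁸·[a_1, a_0]ᵀ.
M⁸ = [[0, −1], [1, −1]], giving [a_9, a_8]ᵀ = [[−4], [−5]].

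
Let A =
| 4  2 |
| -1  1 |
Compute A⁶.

tr A = 5 and det A = 6, so the characteristic polynomial is λ² − (5)λ + (6) with roots 2 and 3.
Eigenvectors give P = [[1, 2], [-1, -1]] with P⁻¹ = [[-1, -2], [1, 1]], and A = P·diag(2, 3)·P⁻¹.
Then A⁶ = P·diag(64, 729)·P⁻¹ = [[64, 1458], [-64, -729]] · [[-1, -2], [1, 1]] = [[1394, 1330], [-665, -601]].

[[1394, 1330], [-665, -601]]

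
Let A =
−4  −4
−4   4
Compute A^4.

A^2 = [[32, 0], [0, 32]]
A^3 = [[−128, −128], [−128, 128]]
A^4 = [[1024, 0], [0, 1024]]

[[1024, 0], [0, 1024]]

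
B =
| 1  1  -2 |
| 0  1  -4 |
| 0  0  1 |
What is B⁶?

[[1, 6, -72], [0, 1, -24], [0, 0, 1]]

B = I + N where N = [[0, 1, -2], [0, 0, -4], [0, 0, 0]] is strictly upper-triangular, so N³ = 0.
(I + N)⁶ = I + 6·N + 15·N² = [[1, 6, -72], [0, 1, -24], [0, 0, 1]].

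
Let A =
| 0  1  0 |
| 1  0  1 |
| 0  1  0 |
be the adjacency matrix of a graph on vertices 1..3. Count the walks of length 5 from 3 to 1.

The number of length-5 walks from vertex 3 to vertex 1 is entry (3,1) of A⁵, where A is the adjacency matrix.
A² = [[1, 0, 1], [0, 2, 0], [1, 0, 1]]
A³ = [[0, 2, 0], [2, 0, 2], [0, 2, 0]]
A⁴ = [[2, 0, 2], [0, 4, 0], [2, 0, 2]]
A⁵ = [[0, 4, 0], [4, 0, 4], [0, 4, 0]]

0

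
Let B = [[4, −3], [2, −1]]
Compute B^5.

[[94, −93], [62, −61]]

tr B = 3 and det B = 2, so the characteristic polynomial is λ² − (3)λ + (2) with roots 1 and 2.
Eigenvectors give P = [[−1, −3], [−1, −2]] with P⁻¹ = [[2, −3], [−1, 1]], and B = P·diag(1, 2)·P⁻¹.
Then B^5 = P·diag(1, 32)·P⁻¹ = [[−1, −96], [−1, −64]] · [[2, −3], [−1, 1]] = [[94, −93], [62, −61]].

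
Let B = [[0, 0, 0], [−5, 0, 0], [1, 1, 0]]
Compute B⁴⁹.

B is strictly triangular, hence nilpotent: B³ = 0, so B⁴⁹ = 0.

[[0, 0, 0], [0, 0, 0], [0, 0, 0]]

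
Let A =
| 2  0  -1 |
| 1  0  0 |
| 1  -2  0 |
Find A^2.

[[3, 2, -2], [2, 0, -1], [0, 0, -1]]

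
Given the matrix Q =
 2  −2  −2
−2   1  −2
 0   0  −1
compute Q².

[[8, −6, 2], [−6, 5, 4], [0, 0, 1]]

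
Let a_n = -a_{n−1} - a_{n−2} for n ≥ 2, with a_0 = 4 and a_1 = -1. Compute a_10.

With companion matrix C = [[-1, -1], [1, 0]], [a_n, a_{n−1}]ᵀ = C·[a_{n−1}, a_{n−2}]ᵀ, so [a_10, a_9]ᵀ = C^9·[a_1, a_0]ᵀ.
C^9 = [[1, 0], [0, 1]], giving [a_10, a_9]ᵀ = [[-1], [4]].

-1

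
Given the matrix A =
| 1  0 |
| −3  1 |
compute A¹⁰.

A = I + N where N = [[0, 0], [−3, 0]] is strictly lower-triangular, so N² = 0.
(I + N)¹⁰ = I + 10·N = [[1, 0], [−30, 1]].

[[1, 0], [−30, 1]]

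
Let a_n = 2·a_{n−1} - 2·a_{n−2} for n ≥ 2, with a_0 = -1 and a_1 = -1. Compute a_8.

-16

With companion matrix C = [[2, -2], [1, 0]], [a_n, a_{n−1}]ᵀ = C·[a_{n−1}, a_{n−2}]ᵀ, so [a_8, a_7]ᵀ = C^7·[a_1, a_0]ᵀ.
C^7 = [[0, 16], [-8, 16]], giving [a_8, a_7]ᵀ = [[-16], [-8]].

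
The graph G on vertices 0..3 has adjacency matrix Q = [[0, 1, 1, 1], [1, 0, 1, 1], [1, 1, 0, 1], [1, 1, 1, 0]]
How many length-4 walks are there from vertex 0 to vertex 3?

The number of length-4 walks from vertex 0 to vertex 3 is entry (0,3) of Q⁴, where Q is the adjacency matrix.
Q² = [[3, 2, 2, 2], [2, 3, 2, 2], [2, 2, 3, 2], [2, 2, 2, 3]]
Q³ = [[6, 7, 7, 7], [7, 6, 7, 7], [7, 7, 6, 7], [7, 7, 7, 6]]
Q⁴ = [[21, 20, 20, 20], [20, 21, 20, 20], [20, 20, 21, 20], [20, 20, 20, 21]]

20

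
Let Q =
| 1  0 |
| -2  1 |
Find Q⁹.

[[1, 0], [-18, 1]]

Q = I + N where N = [[0, 0], [-2, 0]] is strictly lower-triangular, so N² = 0.
(I + N)⁹ = I + 9·N = [[1, 0], [-18, 1]].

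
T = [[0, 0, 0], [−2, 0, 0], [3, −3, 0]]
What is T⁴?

[[0, 0, 0], [0, 0, 0], [0, 0, 0]]

T is strictly triangular, hence nilpotent: T³ = 0, so T⁴ = 0.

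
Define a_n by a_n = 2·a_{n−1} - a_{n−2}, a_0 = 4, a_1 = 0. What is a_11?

With companion matrix Q = [[2, -1], [1, 0]], [a_n, a_{n−1}]ᵀ = Q·[a_{n−1}, a_{n−2}]ᵀ, so [a_11, a_10]ᵀ = Q¹⁰·[a_1, a_0]ᵀ.
Q¹⁰ = [[11, -10], [10, -9]], giving [a_11, a_10]ᵀ = [[-40], [-36]].

-40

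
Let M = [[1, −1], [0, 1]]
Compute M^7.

M = I + N where N = [[0, −1], [0, 0]] is strictly upper-triangular, so N^2 = 0.
(I + N)^7 = I + 7·N = [[1, −7], [0, 1]].

[[1, −7], [0, 1]]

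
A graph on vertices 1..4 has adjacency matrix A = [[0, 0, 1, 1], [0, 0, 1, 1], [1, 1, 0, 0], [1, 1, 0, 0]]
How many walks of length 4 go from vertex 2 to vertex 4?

0

The number of length-4 walks from vertex 2 to vertex 4 is entry (2,4) of A⁴, where A is the adjacency matrix.
A² = [[2, 2, 0, 0], [2, 2, 0, 0], [0, 0, 2, 2], [0, 0, 2, 2]]
A³ = [[0, 0, 4, 4], [0, 0, 4, 4], [4, 4, 0, 0], [4, 4, 0, 0]]
A⁴ = [[8, 8, 0, 0], [8, 8, 0, 0], [0, 0, 8, 8], [0, 0, 8, 8]]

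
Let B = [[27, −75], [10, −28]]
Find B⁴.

tr B = −1 and det B = −6, so the characteristic polynomial is λ² − (−1)λ + (−6) with roots 2 and −3.
Eigenvectors give P = [[3, −5], [1, −2]] with P⁻¹ = [[2, −5], [1, −3]], and B = P·diag(2, −3)·P⁻¹.
Then B⁴ = P·diag(16, 81)·P⁻¹ = [[48, −405], [16, −162]] · [[2, −5], [1, −3]] = [[−309, 975], [−130, 406]].

[[−309, 975], [−130, 406]]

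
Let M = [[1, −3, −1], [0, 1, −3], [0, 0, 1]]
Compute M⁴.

M = I + N where N = [[0, −3, −1], [0, 0, −3], [0, 0, 0]] is strictly upper-triangular, so N³ = 0.
(I + N)⁴ = I + 4·N + 6·N² = [[1, −12, 50], [0, 1, −12], [0, 0, 1]].

[[1, −12, 50], [0, 1, −12], [0, 0, 1]]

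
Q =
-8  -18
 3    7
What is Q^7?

[[-386, -774], [129, 259]]

tr Q = -1 and det Q = -2, so the characteristic polynomial is λ² − (-1)λ + (-2) with roots 1 and -2.
Eigenvectors give P = [[2, -3], [-1, 1]] with P⁻¹ = [[-1, -3], [-1, -2]], and Q = P·diag(1, -2)·P⁻¹.
Then Q^7 = P·diag(1, -128)·P⁻¹ = [[2, 384], [-1, -128]] · [[-1, -3], [-1, -2]] = [[-386, -774], [129, 259]].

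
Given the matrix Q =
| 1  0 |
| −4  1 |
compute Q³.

Q = I + N where N = [[0, 0], [−4, 0]] is strictly lower-triangular, so N² = 0.
(I + N)³ = I + 3·N = [[1, 0], [−12, 1]].

[[1, 0], [−12, 1]]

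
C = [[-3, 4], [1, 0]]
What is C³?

C² = [[13, -12], [-3, 4]]
C³ = [[-51, 52], [13, -12]]

[[-51, 52], [13, -12]]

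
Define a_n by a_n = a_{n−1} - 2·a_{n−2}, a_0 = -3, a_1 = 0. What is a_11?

-66

With companion matrix M = [[1, -2], [1, 0]], [a_n, a_{n−1}]ᵀ = M·[a_{n−1}, a_{n−2}]ᵀ, so [a_11, a_10]ᵀ = M¹⁰·[a_1, a_0]ᵀ.
M¹⁰ = [[23, 22], [-11, 34]], giving [a_11, a_10]ᵀ = [[-66], [-102]].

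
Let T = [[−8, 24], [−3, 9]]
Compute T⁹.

[[−8, 24], [−3, 9]]

T² = T (a projection; rank 1, trace 1), so T⁹ = T.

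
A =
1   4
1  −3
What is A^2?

[[5, −8], [−2, 13]]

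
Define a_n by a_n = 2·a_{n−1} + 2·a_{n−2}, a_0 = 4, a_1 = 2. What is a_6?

592

With companion matrix T = [[2, 2], [1, 0]], [a_n, a_{n−1}]ᵀ = T·[a_{n−1}, a_{n−2}]ᵀ, so [a_6, a_5]ᵀ = T⁵·[a_1, a_0]ᵀ.
T⁵ = [[120, 88], [44, 32]], giving [a_6, a_5]ᵀ = [[592], [216]].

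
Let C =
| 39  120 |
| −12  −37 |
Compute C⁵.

tr C = 2 and det C = −3, so the characteristic polynomial is λ² − (2)λ + (−3) with roots −1 and 3.
Eigenvectors give P = [[3, 10], [−1, −3]] with P⁻¹ = [[−3, −10], [1, 3]], and C = P·diag(−1, 3)·P⁻¹.
Then C⁵ = P·diag(−1, 243)·P⁻¹ = [[−3, 2430], [1, −729]] · [[−3, −10], [1, 3]] = [[2439, 7320], [−732, −2197]].

[[2439, 7320], [−732, −2197]]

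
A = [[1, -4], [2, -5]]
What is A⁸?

[[-6559, 13120], [-6560, 13121]]

tr A = -4 and det A = 3, so the characteristic polynomial is λ² − (-4)λ + (3) with roots -3 and -1.
Eigenvectors give P = [[1, -2], [1, -1]] with P⁻¹ = [[-1, 2], [-1, 1]], and A = P·diag(-3, -1)·P⁻¹.
Then A⁸ = P·diag(6561, 1)·P⁻¹ = [[6561, -2], [6561, -1]] · [[-1, 2], [-1, 1]] = [[-6559, 13120], [-6560, 13121]].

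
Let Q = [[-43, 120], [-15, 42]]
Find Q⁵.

tr Q = -1 and det Q = -6, so the characteristic polynomial is λ² − (-1)λ + (-6) with roots -3 and 2.
Eigenvectors give P = [[3, -8], [1, -3]] with P⁻¹ = [[3, -8], [1, -3]], and Q = P·diag(-3, 2)·P⁻¹.
Then Q⁵ = P·diag(-243, 32)·P⁻¹ = [[-729, -256], [-243, -96]] · [[3, -8], [1, -3]] = [[-2443, 6600], [-825, 2232]].

[[-2443, 6600], [-825, 2232]]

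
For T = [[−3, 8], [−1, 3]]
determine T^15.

T² = I (check: tr T = 0 and det T = −1), so T^15 = T since 15 is odd.

[[−3, 8], [−1, 3]]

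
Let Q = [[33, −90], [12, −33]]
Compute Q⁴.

[[81, 0], [0, 81]]

tr Q = 0 and det Q = −9, so the characteristic polynomial is λ² − (0)λ + (−9) with roots −3 and 3.
Eigenvectors give P = [[−5, −3], [−2, −1]] with P⁻¹ = [[1, −3], [−2, 5]], and Q = P·diag(−3, 3)·P⁻¹.
Then Q⁴ = P·diag(81, 81)·P⁻¹ = [[−405, −243], [−162, −81]] · [[1, −3], [−2, 5]] = [[81, 0], [0, 81]].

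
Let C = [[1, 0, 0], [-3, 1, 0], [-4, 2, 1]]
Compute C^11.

[[1, 0, 0], [-33, 1, 0], [-374, 22, 1]]

C = I + N where N = [[0, 0, 0], [-3, 0, 0], [-4, 2, 0]] is strictly lower-triangular, so N^3 = 0.
(I + N)^11 = I + 11·N + 55·N^2 = [[1, 0, 0], [-33, 1, 0], [-374, 22, 1]].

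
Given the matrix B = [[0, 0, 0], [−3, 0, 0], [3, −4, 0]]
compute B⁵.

B is strictly triangular, hence nilpotent: B³ = 0, so B⁵ = 0.

[[0, 0, 0], [0, 0, 0], [0, 0, 0]]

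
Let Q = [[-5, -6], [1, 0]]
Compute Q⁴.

[[211, 390], [-65, -114]]

tr Q = -5 and det Q = 6, so the characteristic polynomial is λ² − (-5)λ + (6) with roots -3 and -2.
Eigenvectors give P = [[-3, -2], [1, 1]] with P⁻¹ = [[-1, -2], [1, 3]], and Q = P·diag(-3, -2)·P⁻¹.
Then Q⁴ = P·diag(81, 16)·P⁻¹ = [[-243, -32], [81, 16]] · [[-1, -2], [1, 3]] = [[211, 390], [-65, -114]].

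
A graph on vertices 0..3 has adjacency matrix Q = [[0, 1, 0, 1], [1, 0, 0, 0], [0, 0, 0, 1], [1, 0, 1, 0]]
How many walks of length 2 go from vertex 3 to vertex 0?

The number of length-2 walks from vertex 3 to vertex 0 is entry (3,0) of Q², where Q is the adjacency matrix.
Q² = [[2, 0, 1, 0], [0, 1, 0, 1], [1, 0, 1, 0], [0, 1, 0, 2]]

0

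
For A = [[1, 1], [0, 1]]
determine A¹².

A = I + N where N = [[0, 1], [0, 0]] is strictly upper-triangular, so N² = 0.
(I + N)¹² = I + 12·N = [[1, 12], [0, 1]].

[[1, 12], [0, 1]]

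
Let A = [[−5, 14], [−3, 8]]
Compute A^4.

tr A = 3 and det A = 2, so the characteristic polynomial is λ² − (3)λ + (2) with roots 1 and 2.
Eigenvectors give P = [[7, −2], [3, −1]] with P⁻¹ = [[1, −2], [3, −7]], and A = P·diag(1, 2)·P⁻¹.
Then A^4 = P·diag(1, 16)·P⁻¹ = [[7, −32], [3, −16]] · [[1, −2], [3, −7]] = [[−89, 210], [−45, 106]].

[[−89, 210], [−45, 106]]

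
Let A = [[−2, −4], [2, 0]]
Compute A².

[[−4, 8], [−4, −8]]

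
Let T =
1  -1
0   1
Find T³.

T = I + N where N = [[0, -1], [0, 0]] is strictly upper-triangular, so N² = 0.
(I + N)³ = I + 3·N = [[1, -3], [0, 1]].

[[1, -3], [0, 1]]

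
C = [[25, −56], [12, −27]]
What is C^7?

[[13129, −30632], [6564, −15315]]

tr C = −2 and det C = −3, so the characteristic polynomial is λ² − (−2)λ + (−3) with roots −3 and 1.
Eigenvectors give P = [[2, 7], [1, 3]] with P⁻¹ = [[−3, 7], [1, −2]], and C = P·diag(−3, 1)·P⁻¹.
Then C^7 = P·diag(−2187, 1)·P⁻¹ = [[−4374, 7], [−2187, 3]] · [[−3, 7], [1, −2]] = [[13129, −30632], [6564, −15315]].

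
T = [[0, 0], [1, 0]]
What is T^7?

T is strictly triangular, hence nilpotent: T^2 = 0, so T^7 = 0.

[[0, 0], [0, 0]]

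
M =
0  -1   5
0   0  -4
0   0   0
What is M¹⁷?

M is strictly triangular, hence nilpotent: M³ = 0, so M¹⁷ = 0.

[[0, 0, 0], [0, 0, 0], [0, 0, 0]]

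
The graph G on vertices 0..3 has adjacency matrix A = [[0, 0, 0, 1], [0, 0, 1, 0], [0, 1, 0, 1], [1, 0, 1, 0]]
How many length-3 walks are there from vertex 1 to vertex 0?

The number of length-3 walks from vertex 1 to vertex 0 is entry (1,0) of A³, where A is the adjacency matrix.
A² = [[1, 0, 1, 0], [0, 1, 0, 1], [1, 0, 2, 0], [0, 1, 0, 2]]
A³ = [[0, 1, 0, 2], [1, 0, 2, 0], [0, 2, 0, 3], [2, 0, 3, 0]]

1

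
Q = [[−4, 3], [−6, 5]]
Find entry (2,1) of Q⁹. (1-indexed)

−1026

tr Q = 1 and det Q = −2, so the characteristic polynomial is λ² − (1)λ + (−2) with roots −1 and 2.
Eigenvectors give P = [[1, −1], [1, −2]] with P⁻¹ = [[2, −1], [1, −1]], and Q = P·diag(−1, 2)·P⁻¹.
Then Q⁹ = P·diag(−1, 512)·P⁻¹ = [[−1, −512], [−1, −1024]] · [[2, −1], [1, −1]] = [[−514, 513], [−1026, 1025]].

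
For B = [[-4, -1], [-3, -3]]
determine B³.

[[-97, -40], [-120, -57]]

B² = [[19, 7], [21, 12]]
B³ = [[-97, -40], [-120, -57]]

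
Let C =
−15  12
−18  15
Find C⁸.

tr C = 0 and det C = −9, so the characteristic polynomial is λ² − (0)λ + (−9) with roots −3 and 3.
Eigenvectors give P = [[1, −2], [1, −3]] with P⁻¹ = [[3, −2], [1, −1]], and C = P·diag(−3, 3)·P⁻¹.
Then C⁸ = P·diag(6561, 6561)·P⁻¹ = [[6561, −13122], [6561, −19683]] · [[3, −2], [1, −1]] = [[6561, 0], [0, 6561]].

[[6561, 0], [0, 6561]]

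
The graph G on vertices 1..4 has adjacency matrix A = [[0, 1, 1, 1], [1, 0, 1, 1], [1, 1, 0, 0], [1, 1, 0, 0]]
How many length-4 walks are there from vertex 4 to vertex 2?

The number of length-4 walks from vertex 4 to vertex 2 is entry (4,2) of A⁴, where A is the adjacency matrix.
A² = [[3, 2, 1, 1], [2, 3, 1, 1], [1, 1, 2, 2], [1, 1, 2, 2]]
A³ = [[4, 5, 5, 5], [5, 4, 5, 5], [5, 5, 2, 2], [5, 5, 2, 2]]
A⁴ = [[15, 14, 9, 9], [14, 15, 9, 9], [9, 9, 10, 10], [9, 9, 10, 10]]

9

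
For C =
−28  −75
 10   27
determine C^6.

[[4054, 9975], [−1330, −3261]]

tr C = −1 and det C = −6, so the characteristic polynomial is λ² − (−1)λ + (−6) with roots 2 and −3.
Eigenvectors give P = [[−5, 3], [2, −1]] with P⁻¹ = [[1, 3], [2, 5]], and C = P·diag(2, −3)·P⁻¹.
Then C^6 = P·diag(64, 729)·P⁻¹ = [[−320, 2187], [128, −729]] · [[1, 3], [2, 5]] = [[4054, 9975], [−1330, −3261]].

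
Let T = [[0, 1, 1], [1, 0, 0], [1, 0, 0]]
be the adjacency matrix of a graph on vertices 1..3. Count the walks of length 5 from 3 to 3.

0

The number of length-5 walks from vertex 3 to vertex 3 is entry (3,3) of T^5, where T is the adjacency matrix.
T^2 = [[2, 0, 0], [0, 1, 1], [0, 1, 1]]
T^3 = [[0, 2, 2], [2, 0, 0], [2, 0, 0]]
T^4 = [[4, 0, 0], [0, 2, 2], [0, 2, 2]]
T^5 = [[0, 4, 4], [4, 0, 0], [4, 0, 0]]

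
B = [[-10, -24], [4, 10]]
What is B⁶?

[[64, 0], [0, 64]]

tr B = 0 and det B = -4, so the characteristic polynomial is λ² − (0)λ + (-4) with roots -2 and 2.
Eigenvectors give P = [[3, 2], [-1, -1]] with P⁻¹ = [[1, 2], [-1, -3]], and B = P·diag(-2, 2)·P⁻¹.
Then B⁶ = P·diag(64, 64)·P⁻¹ = [[192, 128], [-64, -64]] · [[1, 2], [-1, -3]] = [[64, 0], [0, 64]].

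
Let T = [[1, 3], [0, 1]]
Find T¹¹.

[[1, 33], [0, 1]]

T = I + N where N = [[0, 3], [0, 0]] is strictly upper-triangular, so N² = 0.
(I + N)¹¹ = I + 11·N = [[1, 33], [0, 1]].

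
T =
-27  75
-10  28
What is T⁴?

[[-309, 975], [-130, 406]]

tr T = 1 and det T = -6, so the characteristic polynomial is λ² − (1)λ + (-6) with roots 3 and -2.
Eigenvectors give P = [[-5, -3], [-2, -1]] with P⁻¹ = [[1, -3], [-2, 5]], and T = P·diag(3, -2)·P⁻¹.
Then T⁴ = P·diag(81, 16)·P⁻¹ = [[-405, -48], [-162, -16]] · [[1, -3], [-2, 5]] = [[-309, 975], [-130, 406]].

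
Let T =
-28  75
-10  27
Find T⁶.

[[4054, -9975], [1330, -3261]]

tr T = -1 and det T = -6, so the characteristic polynomial is λ² − (-1)λ + (-6) with roots 2 and -3.
Eigenvectors give P = [[-5, 3], [-2, 1]] with P⁻¹ = [[1, -3], [2, -5]], and T = P·diag(2, -3)·P⁻¹.
Then T⁶ = P·diag(64, 729)·P⁻¹ = [[-320, 2187], [-128, 729]] · [[1, -3], [2, -5]] = [[4054, -9975], [1330, -3261]].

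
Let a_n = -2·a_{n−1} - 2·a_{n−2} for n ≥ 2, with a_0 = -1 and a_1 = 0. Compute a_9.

With companion matrix Q = [[-2, -2], [1, 0]], [a_n, a_{n−1}]ᵀ = Q·[a_{n−1}, a_{n−2}]ᵀ, so [a_9, a_8]ᵀ = Q⁸·[a_1, a_0]ᵀ.
Q⁸ = [[16, 0], [0, 16]], giving [a_9, a_8]ᵀ = [[0], [-16]].

0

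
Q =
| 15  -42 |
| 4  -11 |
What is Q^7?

tr Q = 4 and det Q = 3, so the characteristic polynomial is λ² − (4)λ + (3) with roots 1 and 3.
Eigenvectors give P = [[3, -7], [1, -2]] with P⁻¹ = [[-2, 7], [-1, 3]], and Q = P·diag(1, 3)·P⁻¹.
Then Q^7 = P·diag(1, 2187)·P⁻¹ = [[3, -15309], [1, -4374]] · [[-2, 7], [-1, 3]] = [[15303, -45906], [4372, -13115]].

[[15303, -45906], [4372, -13115]]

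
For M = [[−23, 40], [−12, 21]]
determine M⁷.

tr M = −2 and det M = −3, so the characteristic polynomial is λ² − (−2)λ + (−3) with roots −3 and 1.
Eigenvectors give P = [[2, −5], [1, −3]] with P⁻¹ = [[3, −5], [1, −2]], and M = P·diag(−3, 1)·P⁻¹.
Then M⁷ = P·diag(−2187, 1)·P⁻¹ = [[−4374, −5], [−2187, −3]] · [[3, −5], [1, −2]] = [[−13127, 21880], [−6564, 10941]].

[[−13127, 21880], [−6564, 10941]]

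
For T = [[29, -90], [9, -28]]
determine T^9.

tr T = 1 and det T = -2, so the characteristic polynomial is λ² − (1)λ + (-2) with roots -1 and 2.
Eigenvectors give P = [[3, 10], [1, 3]] with P⁻¹ = [[-3, 10], [1, -3]], and T = P·diag(-1, 2)·P⁻¹.
Then T^9 = P·diag(-1, 512)·P⁻¹ = [[-3, 5120], [-1, 1536]] · [[-3, 10], [1, -3]] = [[5129, -15390], [1539, -4618]].

[[5129, -15390], [1539, -4618]]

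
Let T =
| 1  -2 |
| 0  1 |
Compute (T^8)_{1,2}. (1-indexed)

T = I + N where N = [[0, -2], [0, 0]] is strictly upper-triangular, so N^2 = 0.
(I + N)^8 = I + 8·N = [[1, -16], [0, 1]].

-16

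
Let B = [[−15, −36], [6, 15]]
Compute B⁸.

tr B = 0 and det B = −9, so the characteristic polynomial is λ² − (0)λ + (−9) with roots 3 and −3.
Eigenvectors give P = [[−2, −3], [1, 1]] with P⁻¹ = [[1, 3], [−1, −2]], and B = P·diag(3, −3)·P⁻¹.
Then B⁸ = P·diag(6561, 6561)·P⁻¹ = [[−13122, −19683], [6561, 6561]] · [[1, 3], [−1, −2]] = [[6561, 0], [0, 6561]].

[[6561, 0], [0, 6561]]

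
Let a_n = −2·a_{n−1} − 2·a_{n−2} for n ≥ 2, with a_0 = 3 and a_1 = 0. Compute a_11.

With companion matrix C = [[−2, −2], [1, 0]], [a_n, a_{n−1}]ᵀ = C·[a_{n−1}, a_{n−2}]ᵀ, so [a_11, a_10]ᵀ = C¹⁰·[a_1, a_0]ᵀ.
C¹⁰ = [[32, 64], [−32, −32]], giving [a_11, a_10]ᵀ = [[192], [−96]].

192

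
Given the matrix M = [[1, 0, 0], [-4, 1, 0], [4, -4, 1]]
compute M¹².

[[1, 0, 0], [-48, 1, 0], [1104, -48, 1]]

M = I + N where N = [[0, 0, 0], [-4, 0, 0], [4, -4, 0]] is strictly lower-triangular, so N³ = 0.
(I + N)¹² = I + 12·N + 66·N² = [[1, 0, 0], [-48, 1, 0], [1104, -48, 1]].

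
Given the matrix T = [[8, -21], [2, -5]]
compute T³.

tr T = 3 and det T = 2, so the characteristic polynomial is λ² − (3)λ + (2) with roots 1 and 2.
Eigenvectors give P = [[3, -7], [1, -2]] with P⁻¹ = [[-2, 7], [-1, 3]], and T = P·diag(1, 2)·P⁻¹.
Then T³ = P·diag(1, 8)·P⁻¹ = [[3, -56], [1, -16]] · [[-2, 7], [-1, 3]] = [[50, -147], [14, -41]].

[[50, -147], [14, -41]]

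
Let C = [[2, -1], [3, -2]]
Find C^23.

C² = I (check: tr C = 0 and det C = -1), so C^23 = C since 23 is odd.

[[2, -1], [3, -2]]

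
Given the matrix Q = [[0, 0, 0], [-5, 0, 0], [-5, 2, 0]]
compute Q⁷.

Q is strictly triangular, hence nilpotent: Q³ = 0, so Q⁷ = 0.

[[0, 0, 0], [0, 0, 0], [0, 0, 0]]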